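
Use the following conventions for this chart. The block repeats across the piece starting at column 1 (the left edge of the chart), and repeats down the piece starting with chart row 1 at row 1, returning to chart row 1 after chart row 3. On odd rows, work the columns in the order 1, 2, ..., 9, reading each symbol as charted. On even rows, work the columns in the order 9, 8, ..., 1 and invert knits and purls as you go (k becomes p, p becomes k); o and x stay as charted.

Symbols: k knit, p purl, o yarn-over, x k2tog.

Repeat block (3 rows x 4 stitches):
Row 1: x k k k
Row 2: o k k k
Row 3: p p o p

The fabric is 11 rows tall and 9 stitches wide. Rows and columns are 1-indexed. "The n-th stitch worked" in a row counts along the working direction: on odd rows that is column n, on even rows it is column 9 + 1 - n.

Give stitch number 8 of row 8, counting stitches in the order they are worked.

Row 8 uses chart row ((8-1) mod 3)+1 = 2. Row 8 is even, so WS.
Chart row 2 tiled across columns 1-9: o k k k o k k k o
WS: work from column 9 back to column 1 (reverse the tiled row), swapping k<->p (o and x unchanged).
Row 8 as worked: o p p p o p p p o
The 8th stitch worked is p.

Result:
p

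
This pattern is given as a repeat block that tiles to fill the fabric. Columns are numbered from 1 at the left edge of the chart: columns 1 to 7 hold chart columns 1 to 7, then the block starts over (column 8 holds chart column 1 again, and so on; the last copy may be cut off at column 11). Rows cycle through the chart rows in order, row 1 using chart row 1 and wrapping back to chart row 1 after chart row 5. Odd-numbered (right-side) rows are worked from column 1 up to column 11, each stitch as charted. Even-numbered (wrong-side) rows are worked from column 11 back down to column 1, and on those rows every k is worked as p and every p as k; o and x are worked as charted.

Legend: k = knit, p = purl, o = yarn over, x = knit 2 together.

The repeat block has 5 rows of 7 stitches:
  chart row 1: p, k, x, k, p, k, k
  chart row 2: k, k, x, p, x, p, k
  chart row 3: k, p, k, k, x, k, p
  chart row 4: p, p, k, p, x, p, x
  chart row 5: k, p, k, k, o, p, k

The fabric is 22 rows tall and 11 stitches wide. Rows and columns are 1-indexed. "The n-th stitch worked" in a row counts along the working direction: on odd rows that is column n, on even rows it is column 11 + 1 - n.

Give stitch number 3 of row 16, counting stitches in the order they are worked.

Row 16 uses chart row ((16-1) mod 5)+1 = 1. Row 16 is even, so WS.
Chart row 1 tiled across columns 1-11: p k x k p k k p k x k
Wrong side: read the tiled row from column 11 down to 1 and exchange k with p (leave o, x).
Row 16 as worked: p x p k p p k p x p k
Stitch 3 in working order -> p

Stitch:
p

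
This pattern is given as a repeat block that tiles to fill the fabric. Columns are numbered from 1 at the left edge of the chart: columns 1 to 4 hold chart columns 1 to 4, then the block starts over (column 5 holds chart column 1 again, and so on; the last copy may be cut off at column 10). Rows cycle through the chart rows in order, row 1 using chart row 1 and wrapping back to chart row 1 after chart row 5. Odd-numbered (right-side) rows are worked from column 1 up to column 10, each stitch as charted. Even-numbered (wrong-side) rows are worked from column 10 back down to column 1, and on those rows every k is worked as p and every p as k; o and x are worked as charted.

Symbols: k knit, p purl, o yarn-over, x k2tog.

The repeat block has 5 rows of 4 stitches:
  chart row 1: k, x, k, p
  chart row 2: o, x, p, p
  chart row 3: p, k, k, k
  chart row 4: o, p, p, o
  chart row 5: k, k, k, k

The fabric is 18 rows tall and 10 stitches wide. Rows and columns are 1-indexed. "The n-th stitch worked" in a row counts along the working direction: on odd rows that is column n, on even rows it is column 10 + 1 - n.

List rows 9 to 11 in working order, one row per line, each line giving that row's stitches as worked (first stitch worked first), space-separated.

== ROWS AS WORKED ==
o p p o o p p o o p
p p p p p p p p p p
k x k p k x k p k x

Derivation:
Row 9: chart row 4, RS - tile across columns 1-10 and work as-is.
Row 10: chart row 5, WS - tiled (columns 1-10): k k k k k k k k k k; work from column 10 back to 1 with k<->p swapped.
Row 11: chart row 1, RS - tile across columns 1-10 and work as-is.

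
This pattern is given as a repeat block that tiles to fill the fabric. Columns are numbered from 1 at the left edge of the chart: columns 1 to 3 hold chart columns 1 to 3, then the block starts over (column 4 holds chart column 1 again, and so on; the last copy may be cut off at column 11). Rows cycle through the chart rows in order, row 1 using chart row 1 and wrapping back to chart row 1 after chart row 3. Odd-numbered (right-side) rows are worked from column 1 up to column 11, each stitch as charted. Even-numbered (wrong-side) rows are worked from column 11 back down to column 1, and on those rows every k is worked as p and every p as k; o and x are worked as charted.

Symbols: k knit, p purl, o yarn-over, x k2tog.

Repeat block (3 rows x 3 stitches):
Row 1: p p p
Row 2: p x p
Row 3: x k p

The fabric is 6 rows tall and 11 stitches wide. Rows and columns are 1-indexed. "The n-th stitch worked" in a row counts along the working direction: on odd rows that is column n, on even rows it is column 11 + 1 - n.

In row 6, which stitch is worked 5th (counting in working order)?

Row 6 uses chart row ((6-1) mod 3)+1 = 3. Row 6 is even, so WS.
Chart row 3 tiled across columns 1-11: x k p x k p x k p x k
Wrong side: read the tiled row from column 11 down to 1 and exchange k with p (leave o, x).
Row 6 as worked: p x k p x k p x k p x
Stitch 5 in working order -> x

Stitch:
x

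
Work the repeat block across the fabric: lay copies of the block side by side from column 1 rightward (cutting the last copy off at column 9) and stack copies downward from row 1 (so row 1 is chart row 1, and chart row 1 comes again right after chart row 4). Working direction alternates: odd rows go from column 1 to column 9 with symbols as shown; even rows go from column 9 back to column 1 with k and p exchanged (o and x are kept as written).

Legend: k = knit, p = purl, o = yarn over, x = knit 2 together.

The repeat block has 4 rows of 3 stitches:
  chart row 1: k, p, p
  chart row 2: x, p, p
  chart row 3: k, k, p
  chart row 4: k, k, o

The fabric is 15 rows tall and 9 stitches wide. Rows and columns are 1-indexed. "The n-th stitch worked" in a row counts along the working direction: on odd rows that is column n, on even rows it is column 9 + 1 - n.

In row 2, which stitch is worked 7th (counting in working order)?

For row 2: chart row = ((2-1) mod 4) + 1 = 2; this is a WS (even) row.
Chart row 2 tiled across columns 1-9: x p p x p p x p p
Wrong side: read the tiled row from column 9 down to 1 and exchange k with p (leave o, x).
Row 2 as worked: k k x k k x k k x
Stitch 7 in working order -> k

== STITCH ==
k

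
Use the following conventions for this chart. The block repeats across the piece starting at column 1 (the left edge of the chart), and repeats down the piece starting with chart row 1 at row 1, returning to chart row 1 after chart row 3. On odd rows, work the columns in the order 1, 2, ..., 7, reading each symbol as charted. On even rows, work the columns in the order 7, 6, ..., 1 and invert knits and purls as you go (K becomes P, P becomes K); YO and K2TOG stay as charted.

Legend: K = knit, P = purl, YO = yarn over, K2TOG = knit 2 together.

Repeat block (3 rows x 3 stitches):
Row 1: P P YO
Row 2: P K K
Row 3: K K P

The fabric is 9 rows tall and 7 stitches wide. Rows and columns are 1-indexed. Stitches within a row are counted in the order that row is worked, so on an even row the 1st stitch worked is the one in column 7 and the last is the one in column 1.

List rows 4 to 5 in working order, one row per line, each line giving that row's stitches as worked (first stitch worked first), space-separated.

== ROWS AS WORKED ==
K YO K K YO K K
P K K P K K P

Derivation:
Row 4: chart row 1, WS - tiled (columns 1-7): P P YO P P YO P; work from column 7 back to 1 with K<->P swapped.
Row 5: chart row 2, RS - tile across columns 1-7 and work as-is.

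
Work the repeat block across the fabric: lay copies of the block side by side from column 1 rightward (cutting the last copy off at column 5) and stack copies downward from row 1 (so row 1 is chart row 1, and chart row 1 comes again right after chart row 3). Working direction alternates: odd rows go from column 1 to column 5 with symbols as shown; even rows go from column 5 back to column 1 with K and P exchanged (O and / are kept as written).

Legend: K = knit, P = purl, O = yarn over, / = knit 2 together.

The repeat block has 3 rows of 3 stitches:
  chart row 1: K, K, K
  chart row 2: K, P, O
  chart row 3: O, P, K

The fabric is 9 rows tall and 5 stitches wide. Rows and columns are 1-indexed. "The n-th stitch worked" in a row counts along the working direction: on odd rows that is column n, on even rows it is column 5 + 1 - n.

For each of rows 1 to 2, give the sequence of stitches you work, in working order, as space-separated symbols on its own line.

Result:
K K K K K
K P O K P

Derivation:
Row 1: chart row 1, RS - tile across columns 1-5 and work as-is.
Row 2: chart row 2, WS - tiled (columns 1-5): K P O K P; work from column 5 back to 1 with K<->P swapped.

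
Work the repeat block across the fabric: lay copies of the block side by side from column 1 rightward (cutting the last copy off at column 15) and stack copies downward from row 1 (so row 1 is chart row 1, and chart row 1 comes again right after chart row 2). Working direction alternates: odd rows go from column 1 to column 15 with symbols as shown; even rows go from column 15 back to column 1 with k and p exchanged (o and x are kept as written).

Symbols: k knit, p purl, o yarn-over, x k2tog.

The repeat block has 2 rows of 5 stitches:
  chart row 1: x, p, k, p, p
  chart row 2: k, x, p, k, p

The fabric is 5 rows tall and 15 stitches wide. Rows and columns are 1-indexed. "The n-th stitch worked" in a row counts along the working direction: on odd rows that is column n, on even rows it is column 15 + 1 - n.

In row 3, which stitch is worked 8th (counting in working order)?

== STITCH ==
k

Derivation:
For row 3: chart row = ((3-1) mod 2) + 1 = 1; this is a RS (odd) row.
Chart row 1 tiled across columns 1-15: x p k p p x p k p p x p k p p
RS row: no reversal, no swap; stitch n worked = column n.
Counting 8 along the worked row gives k.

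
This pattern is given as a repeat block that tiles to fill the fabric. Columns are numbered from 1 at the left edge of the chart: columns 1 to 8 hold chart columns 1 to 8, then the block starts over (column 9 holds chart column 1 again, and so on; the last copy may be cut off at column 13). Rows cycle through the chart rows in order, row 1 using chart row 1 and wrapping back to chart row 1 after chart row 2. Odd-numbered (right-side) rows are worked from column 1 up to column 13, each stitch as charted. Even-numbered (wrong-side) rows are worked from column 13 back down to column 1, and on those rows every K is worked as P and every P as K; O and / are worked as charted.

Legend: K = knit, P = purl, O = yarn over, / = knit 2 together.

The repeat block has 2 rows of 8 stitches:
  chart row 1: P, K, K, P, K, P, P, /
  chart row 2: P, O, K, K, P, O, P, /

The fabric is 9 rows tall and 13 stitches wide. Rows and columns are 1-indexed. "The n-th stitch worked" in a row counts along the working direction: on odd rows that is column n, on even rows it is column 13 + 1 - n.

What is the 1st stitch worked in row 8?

== STITCH ==
K

Derivation:
Row 8 uses chart row ((8-1) mod 2)+1 = 2. Row 8 is even, so WS.
Chart row 2 tiled across columns 1-13: P O K K P O P / P O K K P
Wrong side: read the tiled row from column 13 down to 1 and exchange K with P (leave O, /).
Row 8 as worked: K P P O K / K O K P P O K
The 1st stitch worked is K.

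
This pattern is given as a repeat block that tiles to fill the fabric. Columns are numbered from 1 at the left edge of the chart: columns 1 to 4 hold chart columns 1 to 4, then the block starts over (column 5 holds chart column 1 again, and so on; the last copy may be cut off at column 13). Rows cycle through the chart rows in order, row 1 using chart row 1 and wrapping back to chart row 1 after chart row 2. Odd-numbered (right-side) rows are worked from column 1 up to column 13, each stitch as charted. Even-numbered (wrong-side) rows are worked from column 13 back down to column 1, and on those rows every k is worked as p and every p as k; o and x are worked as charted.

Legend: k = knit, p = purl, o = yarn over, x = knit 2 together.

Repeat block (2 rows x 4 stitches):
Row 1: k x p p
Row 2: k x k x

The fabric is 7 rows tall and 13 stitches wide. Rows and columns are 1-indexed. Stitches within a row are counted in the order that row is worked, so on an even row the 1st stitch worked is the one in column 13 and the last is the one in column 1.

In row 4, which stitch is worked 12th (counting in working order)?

For row 4: chart row = ((4-1) mod 2) + 1 = 2; this is a WS (even) row.
Chart row 2 tiled across columns 1-13: k x k x k x k x k x k x k
WS row: flip the tiled sequence (start at column 13) and apply k<->p; o and x stay.
Row 4 as worked: p x p x p x p x p x p x p
The 12th stitch worked is x.

Stitch:
x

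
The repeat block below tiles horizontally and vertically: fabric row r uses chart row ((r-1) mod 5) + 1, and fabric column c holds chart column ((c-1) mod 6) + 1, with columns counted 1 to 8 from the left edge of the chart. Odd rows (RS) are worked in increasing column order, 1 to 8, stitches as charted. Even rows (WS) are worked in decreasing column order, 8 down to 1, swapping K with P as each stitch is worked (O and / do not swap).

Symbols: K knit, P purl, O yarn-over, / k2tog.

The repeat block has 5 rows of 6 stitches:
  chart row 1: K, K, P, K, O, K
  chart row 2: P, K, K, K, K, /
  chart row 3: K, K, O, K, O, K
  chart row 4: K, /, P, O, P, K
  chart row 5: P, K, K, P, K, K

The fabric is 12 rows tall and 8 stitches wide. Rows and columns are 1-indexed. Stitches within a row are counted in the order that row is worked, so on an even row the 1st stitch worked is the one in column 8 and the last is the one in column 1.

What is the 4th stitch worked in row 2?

Result:
P

Derivation:
Row 2: (2-1) mod 5 = 1, so use chart row 2. Even row -> WS.
Chart row 2 tiled across columns 1-8: P K K K K / P K
Wrong side: read the tiled row from column 8 down to 1 and exchange K with P (leave O, /).
Row 2 as worked: P K / P P P P K
The 4th stitch worked is P.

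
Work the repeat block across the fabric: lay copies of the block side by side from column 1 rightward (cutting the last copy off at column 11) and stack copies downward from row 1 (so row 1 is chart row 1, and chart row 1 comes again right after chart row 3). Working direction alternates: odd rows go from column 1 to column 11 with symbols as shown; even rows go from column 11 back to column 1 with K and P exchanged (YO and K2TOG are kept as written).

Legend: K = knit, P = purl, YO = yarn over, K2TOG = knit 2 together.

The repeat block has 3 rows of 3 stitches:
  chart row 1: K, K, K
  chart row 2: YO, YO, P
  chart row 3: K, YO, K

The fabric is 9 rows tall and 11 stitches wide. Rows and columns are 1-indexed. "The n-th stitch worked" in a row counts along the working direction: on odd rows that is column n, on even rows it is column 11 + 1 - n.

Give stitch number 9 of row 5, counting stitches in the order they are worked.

== STITCH ==
P

Derivation:
For row 5: chart row = ((5-1) mod 3) + 1 = 2; this is a RS (odd) row.
Chart row 2 tiled across columns 1-11: YO YO P YO YO P YO YO P YO YO
RS row: no reversal, no swap; stitch n worked = column n.
The 9th stitch worked is P.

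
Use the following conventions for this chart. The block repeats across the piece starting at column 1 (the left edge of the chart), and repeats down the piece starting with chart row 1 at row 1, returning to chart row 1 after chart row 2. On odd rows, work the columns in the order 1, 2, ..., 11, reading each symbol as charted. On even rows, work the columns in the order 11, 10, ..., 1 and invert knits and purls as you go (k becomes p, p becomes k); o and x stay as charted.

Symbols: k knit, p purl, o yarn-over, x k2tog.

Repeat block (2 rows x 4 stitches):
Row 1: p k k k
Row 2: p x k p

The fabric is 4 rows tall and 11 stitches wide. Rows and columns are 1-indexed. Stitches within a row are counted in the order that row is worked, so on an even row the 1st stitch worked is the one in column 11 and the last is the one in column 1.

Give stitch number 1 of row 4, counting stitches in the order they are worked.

Row 4: (4-1) mod 2 = 1, so use chart row 2. Even row -> WS.
Chart row 2 tiled across columns 1-11: p x k p p x k p p x k
Wrong side: read the tiled row from column 11 down to 1 and exchange k with p (leave o, x).
Row 4 as worked: p x k k p x k k p x k
Stitch 1 in working order -> p

Stitch:
p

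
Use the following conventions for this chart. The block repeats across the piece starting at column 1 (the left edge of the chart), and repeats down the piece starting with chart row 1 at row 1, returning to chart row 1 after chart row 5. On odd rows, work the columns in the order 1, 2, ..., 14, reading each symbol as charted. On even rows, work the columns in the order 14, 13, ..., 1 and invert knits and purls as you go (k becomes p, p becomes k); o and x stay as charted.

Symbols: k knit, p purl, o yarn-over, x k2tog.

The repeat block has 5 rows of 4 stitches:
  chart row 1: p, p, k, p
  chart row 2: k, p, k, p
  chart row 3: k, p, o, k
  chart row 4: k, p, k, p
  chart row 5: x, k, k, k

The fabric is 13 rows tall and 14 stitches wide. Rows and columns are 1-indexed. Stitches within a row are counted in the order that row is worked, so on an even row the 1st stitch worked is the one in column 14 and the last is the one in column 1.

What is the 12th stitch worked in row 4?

Row 4: (4-1) mod 5 = 3, so use chart row 4. Even row -> WS.
Chart row 4 tiled across columns 1-14: k p k p k p k p k p k p k p
WS row: flip the tiled sequence (start at column 14) and apply k<->p; o and x stay.
Row 4 as worked: k p k p k p k p k p k p k p
The 12th stitch worked is p.

Result:
p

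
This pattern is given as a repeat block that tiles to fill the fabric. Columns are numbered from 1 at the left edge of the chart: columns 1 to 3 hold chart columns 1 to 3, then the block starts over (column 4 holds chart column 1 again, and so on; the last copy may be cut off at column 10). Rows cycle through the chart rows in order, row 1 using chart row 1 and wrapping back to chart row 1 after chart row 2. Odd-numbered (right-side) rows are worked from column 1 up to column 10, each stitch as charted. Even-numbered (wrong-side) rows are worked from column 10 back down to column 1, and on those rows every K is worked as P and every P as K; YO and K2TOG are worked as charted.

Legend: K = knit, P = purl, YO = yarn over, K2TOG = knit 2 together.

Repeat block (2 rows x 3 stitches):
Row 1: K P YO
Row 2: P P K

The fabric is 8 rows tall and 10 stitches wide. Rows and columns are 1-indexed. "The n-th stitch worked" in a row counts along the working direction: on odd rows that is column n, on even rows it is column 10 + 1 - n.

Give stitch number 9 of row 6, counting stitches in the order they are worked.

Row 6: (6-1) mod 2 = 1, so use chart row 2. Even row -> WS.
Chart row 2 tiled across columns 1-10: P P K P P K P P K P
Wrong side: read the tiled row from column 10 down to 1 and exchange K with P (leave YO, K2TOG).
Row 6 as worked: K P K K P K K P K K
Counting 9 along the worked row gives K.

Result:
K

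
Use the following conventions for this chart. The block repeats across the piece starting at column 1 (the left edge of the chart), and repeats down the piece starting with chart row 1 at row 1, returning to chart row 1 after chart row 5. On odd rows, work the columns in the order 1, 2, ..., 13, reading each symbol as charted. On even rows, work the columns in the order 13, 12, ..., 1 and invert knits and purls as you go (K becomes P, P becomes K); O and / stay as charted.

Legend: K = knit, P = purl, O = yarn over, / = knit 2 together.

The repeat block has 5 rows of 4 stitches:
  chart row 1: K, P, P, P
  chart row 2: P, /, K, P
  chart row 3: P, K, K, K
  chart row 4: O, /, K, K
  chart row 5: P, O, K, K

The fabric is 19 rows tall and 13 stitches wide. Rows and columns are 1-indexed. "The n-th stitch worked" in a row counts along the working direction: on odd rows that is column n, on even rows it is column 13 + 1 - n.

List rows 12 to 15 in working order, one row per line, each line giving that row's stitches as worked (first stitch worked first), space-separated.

Rows as worked:
K K P / K K P / K K P / K
P K K K P K K K P K K K P
O P P / O P P / O P P / O
P O K K P O K K P O K K P

Derivation:
Row 12: chart row 2, WS - tiled (columns 1-13): P / K P P / K P P / K P P; work from column 13 back to 1 with K<->P swapped.
Row 13: chart row 3, RS - tile across columns 1-13 and work as-is.
Row 14: chart row 4, WS - tiled (columns 1-13): O / K K O / K K O / K K O; work from column 13 back to 1 with K<->P swapped.
Row 15: chart row 5, RS - tile across columns 1-13 and work as-is.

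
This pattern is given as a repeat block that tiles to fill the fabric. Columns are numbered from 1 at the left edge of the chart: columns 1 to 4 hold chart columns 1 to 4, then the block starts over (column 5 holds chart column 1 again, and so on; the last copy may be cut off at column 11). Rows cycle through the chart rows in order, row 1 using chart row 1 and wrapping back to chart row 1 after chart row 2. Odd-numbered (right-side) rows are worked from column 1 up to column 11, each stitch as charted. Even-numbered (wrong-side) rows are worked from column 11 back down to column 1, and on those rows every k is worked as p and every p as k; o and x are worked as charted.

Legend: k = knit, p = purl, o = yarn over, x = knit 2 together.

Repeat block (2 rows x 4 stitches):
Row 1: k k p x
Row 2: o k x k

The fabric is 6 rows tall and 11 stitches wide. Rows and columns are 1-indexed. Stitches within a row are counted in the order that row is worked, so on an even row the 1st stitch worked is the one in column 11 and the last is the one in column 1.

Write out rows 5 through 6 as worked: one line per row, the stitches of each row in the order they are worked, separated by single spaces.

Result:
k k p x k k p x k k p
x p o p x p o p x p o

Derivation:
Row 5: chart row 1, RS - tile across columns 1-11 and work as-is.
Row 6: chart row 2, WS - tiled (columns 1-11): o k x k o k x k o k x; work from column 11 back to 1 with k<->p swapped.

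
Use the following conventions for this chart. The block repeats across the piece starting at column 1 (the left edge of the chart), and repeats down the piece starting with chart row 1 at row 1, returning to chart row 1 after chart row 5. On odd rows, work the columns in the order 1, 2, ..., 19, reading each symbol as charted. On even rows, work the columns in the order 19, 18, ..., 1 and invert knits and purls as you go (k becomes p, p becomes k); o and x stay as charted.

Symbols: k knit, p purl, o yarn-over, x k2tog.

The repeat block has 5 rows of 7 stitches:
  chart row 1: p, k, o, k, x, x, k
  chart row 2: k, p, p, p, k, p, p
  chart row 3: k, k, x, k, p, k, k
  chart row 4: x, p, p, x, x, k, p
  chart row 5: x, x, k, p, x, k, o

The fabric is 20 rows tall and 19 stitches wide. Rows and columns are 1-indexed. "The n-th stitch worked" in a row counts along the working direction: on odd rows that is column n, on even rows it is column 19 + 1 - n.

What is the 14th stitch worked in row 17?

Row 17: (17-1) mod 5 = 1, so use chart row 2. Odd row -> RS.
Chart row 2 tiled across columns 1-19: k p p p k p p k p p p k p p k p p p k
RS: work column 1 to column 19, symbols as charted — the tiled row is the row as worked.
Counting 14 along the worked row gives p.

== STITCH ==
p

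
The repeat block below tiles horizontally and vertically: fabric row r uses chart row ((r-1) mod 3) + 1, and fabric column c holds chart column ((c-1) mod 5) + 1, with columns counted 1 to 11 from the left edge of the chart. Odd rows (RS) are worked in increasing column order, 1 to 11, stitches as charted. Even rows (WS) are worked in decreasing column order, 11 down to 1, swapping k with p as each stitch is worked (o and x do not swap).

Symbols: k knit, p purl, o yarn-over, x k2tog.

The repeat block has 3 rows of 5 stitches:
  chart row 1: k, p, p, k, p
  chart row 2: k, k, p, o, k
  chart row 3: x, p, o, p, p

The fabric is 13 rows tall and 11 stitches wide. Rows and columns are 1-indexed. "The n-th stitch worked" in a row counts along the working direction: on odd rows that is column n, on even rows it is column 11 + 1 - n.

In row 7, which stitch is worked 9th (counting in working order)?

== STITCH ==
k

Derivation:
Row 7 uses chart row ((7-1) mod 3)+1 = 1. Row 7 is odd, so RS.
Chart row 1 tiled across columns 1-11: k p p k p k p p k p k
RS row: no reversal, no swap; stitch n worked = column n.
The 9th stitch worked is k.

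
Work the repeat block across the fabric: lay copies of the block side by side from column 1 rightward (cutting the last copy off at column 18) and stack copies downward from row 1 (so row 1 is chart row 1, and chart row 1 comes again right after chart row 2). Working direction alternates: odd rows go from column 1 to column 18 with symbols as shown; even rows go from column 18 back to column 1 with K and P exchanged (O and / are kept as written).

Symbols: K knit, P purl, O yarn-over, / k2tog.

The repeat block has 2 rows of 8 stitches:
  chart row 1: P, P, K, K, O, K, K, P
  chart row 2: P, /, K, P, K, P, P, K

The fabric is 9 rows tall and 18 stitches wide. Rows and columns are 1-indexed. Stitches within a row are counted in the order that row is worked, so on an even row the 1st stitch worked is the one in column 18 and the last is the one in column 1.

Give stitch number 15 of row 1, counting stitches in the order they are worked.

Result:
K

Derivation:
Row 1: (1-1) mod 2 = 0, so use chart row 1. Odd row -> RS.
Chart row 1 tiled across columns 1-18: P P K K O K K P P P K K O K K P P P
RS: work column 1 to column 18, symbols as charted — the tiled row is the row as worked.
The 15th stitch worked is K.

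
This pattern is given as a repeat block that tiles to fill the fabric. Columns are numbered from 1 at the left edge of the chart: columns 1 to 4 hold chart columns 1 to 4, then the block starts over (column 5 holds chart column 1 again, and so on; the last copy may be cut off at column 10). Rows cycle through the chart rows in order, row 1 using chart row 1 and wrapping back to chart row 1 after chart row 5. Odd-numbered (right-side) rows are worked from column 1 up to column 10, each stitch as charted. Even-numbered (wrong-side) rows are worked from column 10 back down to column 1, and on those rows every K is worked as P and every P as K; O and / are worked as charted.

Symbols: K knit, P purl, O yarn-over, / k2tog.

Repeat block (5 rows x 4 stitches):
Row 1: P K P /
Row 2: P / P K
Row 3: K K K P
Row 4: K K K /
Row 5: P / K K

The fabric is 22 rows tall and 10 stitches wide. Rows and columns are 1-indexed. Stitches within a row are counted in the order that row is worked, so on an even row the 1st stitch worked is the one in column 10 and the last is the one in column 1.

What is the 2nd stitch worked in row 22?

For row 22: chart row = ((22-1) mod 5) + 1 = 2; this is a WS (even) row.
Chart row 2 tiled across columns 1-10: P / P K P / P K P /
WS row: flip the tiled sequence (start at column 10) and apply K<->P; O and / stay.
Row 22 as worked: / K P K / K P K / K
Counting 2 along the worked row gives K.

== STITCH ==
K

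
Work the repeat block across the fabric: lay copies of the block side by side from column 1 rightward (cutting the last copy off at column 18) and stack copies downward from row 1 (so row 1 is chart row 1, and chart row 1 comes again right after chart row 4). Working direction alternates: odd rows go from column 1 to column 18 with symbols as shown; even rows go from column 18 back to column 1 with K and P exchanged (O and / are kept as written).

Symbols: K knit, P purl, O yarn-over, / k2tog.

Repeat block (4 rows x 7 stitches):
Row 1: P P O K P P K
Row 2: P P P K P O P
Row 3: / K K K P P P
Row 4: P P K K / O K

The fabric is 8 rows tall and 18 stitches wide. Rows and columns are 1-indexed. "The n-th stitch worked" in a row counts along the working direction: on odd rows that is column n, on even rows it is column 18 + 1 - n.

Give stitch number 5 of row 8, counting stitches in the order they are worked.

Result:
P

Derivation:
For row 8: chart row = ((8-1) mod 4) + 1 = 4; this is a WS (even) row.
Chart row 4 tiled across columns 1-18: P P K K / O K P P K K / O K P P K K
WS: work from column 18 back to column 1 (reverse the tiled row), swapping K<->P (O and / unchanged).
Row 8 as worked: P P K K P O / P P K K P O / P P K K
The 5th stitch worked is P.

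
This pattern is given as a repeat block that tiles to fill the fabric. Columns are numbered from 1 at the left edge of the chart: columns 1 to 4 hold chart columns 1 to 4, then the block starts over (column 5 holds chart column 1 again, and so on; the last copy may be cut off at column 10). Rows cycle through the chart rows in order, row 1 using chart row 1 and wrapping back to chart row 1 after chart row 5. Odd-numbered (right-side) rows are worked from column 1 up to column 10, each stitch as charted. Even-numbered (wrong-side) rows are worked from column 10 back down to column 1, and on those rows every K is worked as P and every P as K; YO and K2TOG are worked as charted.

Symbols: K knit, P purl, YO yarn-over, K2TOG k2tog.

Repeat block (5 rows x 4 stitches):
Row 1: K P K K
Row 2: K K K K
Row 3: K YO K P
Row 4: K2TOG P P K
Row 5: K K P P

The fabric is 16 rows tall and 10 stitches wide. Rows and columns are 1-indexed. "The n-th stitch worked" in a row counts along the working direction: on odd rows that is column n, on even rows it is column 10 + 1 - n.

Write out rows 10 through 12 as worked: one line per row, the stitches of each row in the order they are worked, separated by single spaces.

Row 10: chart row 5, WS - tiled (columns 1-10): K K P P K K P P K K; work from column 10 back to 1 with K<->P swapped.
Row 11: chart row 1, RS - tile across columns 1-10 and work as-is.
Row 12: chart row 2, WS - tiled (columns 1-10): K K K K K K K K K K; work from column 10 back to 1 with K<->P swapped.

Result:
P P K K P P K K P P
K P K K K P K K K P
P P P P P P P P P P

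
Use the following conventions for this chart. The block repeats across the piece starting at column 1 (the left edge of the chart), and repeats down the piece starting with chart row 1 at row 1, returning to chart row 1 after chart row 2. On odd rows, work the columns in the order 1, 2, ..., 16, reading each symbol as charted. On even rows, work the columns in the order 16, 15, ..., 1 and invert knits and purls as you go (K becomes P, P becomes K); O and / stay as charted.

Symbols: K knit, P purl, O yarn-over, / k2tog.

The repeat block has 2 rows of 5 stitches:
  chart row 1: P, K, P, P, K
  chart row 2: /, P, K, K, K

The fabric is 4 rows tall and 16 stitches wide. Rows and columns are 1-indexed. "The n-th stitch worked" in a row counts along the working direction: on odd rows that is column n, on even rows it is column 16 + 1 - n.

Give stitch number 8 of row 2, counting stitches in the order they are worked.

Row 2 uses chart row ((2-1) mod 2)+1 = 2. Row 2 is even, so WS.
Chart row 2 tiled across columns 1-16: / P K K K / P K K K / P K K K /
WS row: flip the tiled sequence (start at column 16) and apply K<->P; O and / stay.
Row 2 as worked: / P P P K / P P P K / P P P K /
The 8th stitch worked is P.

Stitch:
P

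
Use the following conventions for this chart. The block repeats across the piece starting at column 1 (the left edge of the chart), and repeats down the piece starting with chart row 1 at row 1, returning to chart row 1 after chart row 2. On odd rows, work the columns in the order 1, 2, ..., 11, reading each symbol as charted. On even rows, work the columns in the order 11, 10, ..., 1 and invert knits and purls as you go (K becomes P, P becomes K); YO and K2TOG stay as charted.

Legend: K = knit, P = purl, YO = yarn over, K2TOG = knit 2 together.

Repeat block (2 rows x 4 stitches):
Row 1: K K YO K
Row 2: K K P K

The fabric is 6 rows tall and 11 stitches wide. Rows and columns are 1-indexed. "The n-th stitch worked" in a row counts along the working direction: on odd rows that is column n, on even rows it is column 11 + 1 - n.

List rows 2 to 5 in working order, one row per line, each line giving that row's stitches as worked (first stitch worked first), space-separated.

Result:
K P P P K P P P K P P
K K YO K K K YO K K K YO
K P P P K P P P K P P
K K YO K K K YO K K K YO

Derivation:
Row 2: chart row 2, WS - tiled (columns 1-11): K K P K K K P K K K P; work from column 11 back to 1 with K<->P swapped.
Row 3: chart row 1, RS - tile across columns 1-11 and work as-is.
Row 4: chart row 2, WS - tiled (columns 1-11): K K P K K K P K K K P; work from column 11 back to 1 with K<->P swapped.
Row 5: chart row 1, RS - tile across columns 1-11 and work as-is.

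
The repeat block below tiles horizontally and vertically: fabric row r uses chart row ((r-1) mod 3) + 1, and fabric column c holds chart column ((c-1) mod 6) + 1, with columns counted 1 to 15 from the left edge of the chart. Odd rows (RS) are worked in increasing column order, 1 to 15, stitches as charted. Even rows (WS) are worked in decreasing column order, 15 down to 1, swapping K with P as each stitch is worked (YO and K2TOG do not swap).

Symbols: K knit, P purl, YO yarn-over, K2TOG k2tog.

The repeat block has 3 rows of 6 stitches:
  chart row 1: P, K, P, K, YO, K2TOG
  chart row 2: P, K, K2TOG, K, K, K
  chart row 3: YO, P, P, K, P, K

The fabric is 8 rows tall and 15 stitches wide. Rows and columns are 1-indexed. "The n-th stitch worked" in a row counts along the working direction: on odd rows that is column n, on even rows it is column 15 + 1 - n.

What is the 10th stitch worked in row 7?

For row 7: chart row = ((7-1) mod 3) + 1 = 1; this is a RS (odd) row.
Chart row 1 tiled across columns 1-15: P K P K YO K2TOG P K P K YO K2TOG P K P
RS row: no reversal, no swap; stitch n worked = column n.
Counting 10 along the worked row gives K.

Result:
K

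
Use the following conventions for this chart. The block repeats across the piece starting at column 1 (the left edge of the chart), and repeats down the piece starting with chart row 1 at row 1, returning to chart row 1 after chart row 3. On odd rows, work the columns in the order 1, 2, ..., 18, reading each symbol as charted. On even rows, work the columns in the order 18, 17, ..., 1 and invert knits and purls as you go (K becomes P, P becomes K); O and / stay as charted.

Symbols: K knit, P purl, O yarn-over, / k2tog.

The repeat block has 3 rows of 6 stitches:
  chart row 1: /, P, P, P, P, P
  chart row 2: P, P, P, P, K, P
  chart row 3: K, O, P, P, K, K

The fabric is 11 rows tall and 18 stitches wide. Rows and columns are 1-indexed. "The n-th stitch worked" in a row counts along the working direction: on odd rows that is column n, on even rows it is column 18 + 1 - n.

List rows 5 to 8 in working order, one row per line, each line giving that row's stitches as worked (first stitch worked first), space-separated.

Row 5: chart row 2, RS - tile across columns 1-18 and work as-is.
Row 6: chart row 3, WS - tiled (columns 1-18): K O P P K K K O P P K K K O P P K K; work from column 18 back to 1 with K<->P swapped.
Row 7: chart row 1, RS - tile across columns 1-18 and work as-is.
Row 8: chart row 2, WS - tiled (columns 1-18): P P P P K P P P P P K P P P P P K P; work from column 18 back to 1 with K<->P swapped.

== ROWS AS WORKED ==
P P P P K P P P P P K P P P P P K P
P P K K O P P P K K O P P P K K O P
/ P P P P P / P P P P P / P P P P P
K P K K K K K P K K K K K P K K K K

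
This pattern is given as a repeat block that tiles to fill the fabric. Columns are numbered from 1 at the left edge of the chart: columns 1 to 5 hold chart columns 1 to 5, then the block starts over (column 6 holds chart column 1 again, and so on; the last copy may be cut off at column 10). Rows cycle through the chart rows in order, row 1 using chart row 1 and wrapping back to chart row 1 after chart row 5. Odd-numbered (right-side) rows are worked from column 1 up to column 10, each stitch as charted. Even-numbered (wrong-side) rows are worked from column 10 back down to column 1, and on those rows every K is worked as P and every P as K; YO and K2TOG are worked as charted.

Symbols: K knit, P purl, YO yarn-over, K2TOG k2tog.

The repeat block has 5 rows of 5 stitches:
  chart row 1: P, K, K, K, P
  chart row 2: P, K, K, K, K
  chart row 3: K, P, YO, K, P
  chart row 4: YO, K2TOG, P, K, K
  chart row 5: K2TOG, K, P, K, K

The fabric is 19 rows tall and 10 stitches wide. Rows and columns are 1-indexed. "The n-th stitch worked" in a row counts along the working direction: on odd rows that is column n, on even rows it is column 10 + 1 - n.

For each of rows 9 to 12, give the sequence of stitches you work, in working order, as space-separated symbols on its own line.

Row 9: chart row 4, RS - tile across columns 1-10 and work as-is.
Row 10: chart row 5, WS - tiled (columns 1-10): K2TOG K P K K K2TOG K P K K; work from column 10 back to 1 with K<->P swapped.
Row 11: chart row 1, RS - tile across columns 1-10 and work as-is.
Row 12: chart row 2, WS - tiled (columns 1-10): P K K K K P K K K K; work from column 10 back to 1 with K<->P swapped.

Rows as worked:
YO K2TOG P K K YO K2TOG P K K
P P K P K2TOG P P K P K2TOG
P K K K P P K K K P
P P P P K P P P P K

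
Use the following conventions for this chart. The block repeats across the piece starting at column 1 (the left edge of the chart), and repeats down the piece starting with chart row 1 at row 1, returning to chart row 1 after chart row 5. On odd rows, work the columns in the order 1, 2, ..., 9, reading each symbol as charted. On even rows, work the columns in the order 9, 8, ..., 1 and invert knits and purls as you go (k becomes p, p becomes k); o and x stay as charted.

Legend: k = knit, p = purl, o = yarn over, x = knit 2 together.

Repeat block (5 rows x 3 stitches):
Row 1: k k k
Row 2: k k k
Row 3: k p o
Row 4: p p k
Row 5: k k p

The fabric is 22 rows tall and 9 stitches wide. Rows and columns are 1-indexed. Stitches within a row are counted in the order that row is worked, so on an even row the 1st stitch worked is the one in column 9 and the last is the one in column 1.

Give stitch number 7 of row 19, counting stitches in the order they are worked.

Row 19 uses chart row ((19-1) mod 5)+1 = 4. Row 19 is odd, so RS.
Chart row 4 tiled across columns 1-9: p p k p p k p p k
Right side: take the tiled row as-is (worked left to right from column 1).
The 7th stitch worked is p.

Stitch:
p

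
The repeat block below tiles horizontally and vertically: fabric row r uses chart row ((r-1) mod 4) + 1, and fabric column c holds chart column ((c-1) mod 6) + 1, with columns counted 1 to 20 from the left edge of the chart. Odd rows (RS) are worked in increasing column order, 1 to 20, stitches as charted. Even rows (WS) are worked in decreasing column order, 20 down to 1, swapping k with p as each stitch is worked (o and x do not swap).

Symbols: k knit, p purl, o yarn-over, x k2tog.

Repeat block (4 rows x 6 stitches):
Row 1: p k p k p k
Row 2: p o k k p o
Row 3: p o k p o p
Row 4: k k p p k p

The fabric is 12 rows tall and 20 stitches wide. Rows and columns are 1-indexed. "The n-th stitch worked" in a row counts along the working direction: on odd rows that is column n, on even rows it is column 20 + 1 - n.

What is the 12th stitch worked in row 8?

== STITCH ==
k

Derivation:
Row 8: (8-1) mod 4 = 3, so use chart row 4. Even row -> WS.
Chart row 4 tiled across columns 1-20: k k p p k p k k p p k p k k p p k p k k
WS: work from column 20 back to column 1 (reverse the tiled row), swapping k<->p (o and x unchanged).
Row 8 as worked: p p k p k k p p k p k k p p k p k k p p
The 12th stitch worked is k.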